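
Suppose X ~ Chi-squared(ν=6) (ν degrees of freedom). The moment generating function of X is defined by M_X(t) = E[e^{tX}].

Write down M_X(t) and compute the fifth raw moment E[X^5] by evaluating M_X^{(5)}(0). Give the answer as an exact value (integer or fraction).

E[X^5] = d^5M/dt^5 |_{t=0} = 80640

M_X(t) = (1 - 2*t)^(-3)
dM/dt = 6/(16*t^4 - 32*t^3 + 24*t^2 - 8*t + 1)
d^2M/dt^2 = -48/(32*t^5 - 80*t^4 + 80*t^3 - 40*t^2 + 10*t - 1)
d^3M/dt^3 = 480/(64*t^6 - 192*t^5 + 240*t^4 - 160*t^3 + 60*t^2 - 12*t + 1)
d^4M/dt^4 = -5760/(128*t^7 - 448*t^6 + 672*t^5 - 560*t^4 + 280*t^3 - 84*t^2 + 14*t - 1)
d^5M/dt^5 = 80640/(256*t^8 - 1024*t^7 + 1792*t^6 - 1792*t^5 + 1120*t^4 - 448*t^3 + 112*t^2 - 16*t + 1)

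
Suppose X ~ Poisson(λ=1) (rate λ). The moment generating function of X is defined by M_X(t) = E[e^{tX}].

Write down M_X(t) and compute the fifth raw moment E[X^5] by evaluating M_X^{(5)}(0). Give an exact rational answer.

E[X^5] = M^(5)(0) = 52

M_X(t) = e^(e^(t) - 1)
M^(5)(t) = (e^(5*t)*e^(e^(t)) + 10*e^(4*t)*e^(e^(t)) + 25*e^(3*t)*e^(e^(t)) + 15*e^(2*t)*e^(e^(t)) + e^(t)*e^(e^(t)))*e^(-1)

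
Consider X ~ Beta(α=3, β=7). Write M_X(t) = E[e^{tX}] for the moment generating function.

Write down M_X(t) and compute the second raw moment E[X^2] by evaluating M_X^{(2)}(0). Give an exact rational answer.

M_X(t) = ₁F₁(3; 10; t)
M′(t) = 3*₁F₁(4; 11; t)/10
M′′(t) = 6*₁F₁(5; 12; t)/55

E[X^2] = M′′(0) = 6/55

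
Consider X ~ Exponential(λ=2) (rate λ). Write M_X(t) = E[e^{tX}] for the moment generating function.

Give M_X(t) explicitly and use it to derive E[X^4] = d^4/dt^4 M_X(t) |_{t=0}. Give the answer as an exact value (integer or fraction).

M_X(t) = 2/(2 - t)
M′(t) = 2/(t^2 - 4*t + 4)
M′′(t) = -4/(t^3 - 6*t^2 + 12*t - 8)
M′′′(t) = 12/(t^4 - 8*t^3 + 24*t^2 - 32*t + 16)
M′′′′(t) = -48/(t^5 - 10*t^4 + 40*t^3 - 80*t^2 + 80*t - 32)

E[X^4] = M′′′′(0) = 3/2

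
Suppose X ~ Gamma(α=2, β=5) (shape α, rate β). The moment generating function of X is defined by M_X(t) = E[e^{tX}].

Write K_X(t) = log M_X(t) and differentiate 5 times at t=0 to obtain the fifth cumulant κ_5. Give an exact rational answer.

M_X(t) = 25/(5 - t)^2
K_X(t) = log M_X(t) = -2*log(5 - t) + 2*log(5)
K′(t) = -2/(t - 5)
K′′(t) = 2/(t^2 - 10*t + 25)
K′′′(t) = -4/(t^3 - 15*t^2 + 75*t - 125)
K′′′′(t) = 12/(t^4 - 20*t^3 + 150*t^2 - 500*t + 625)
K′′′′′(t) = -48/(t^5 - 25*t^4 + 250*t^3 - 1250*t^2 + 3125*t - 3125)

κ_5 = K′′′′′(0) = 48/3125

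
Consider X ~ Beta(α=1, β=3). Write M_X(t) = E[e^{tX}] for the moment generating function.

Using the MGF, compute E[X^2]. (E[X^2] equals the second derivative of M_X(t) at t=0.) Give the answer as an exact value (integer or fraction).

E[X^2] = d^2M/dt^2 |_{t=0} = 1/10

M_X(t) = ₁F₁(1; 4; t)
dM/dt = ₁F₁(2; 5; t)/4
d^2M/dt^2 = ₁F₁(3; 6; t)/10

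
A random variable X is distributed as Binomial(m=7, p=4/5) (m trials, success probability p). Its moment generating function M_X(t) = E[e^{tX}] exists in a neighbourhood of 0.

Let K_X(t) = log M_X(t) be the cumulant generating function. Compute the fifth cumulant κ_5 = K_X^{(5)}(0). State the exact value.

κ_5 = D^5[K](0) = 1932/3125

M_X(t) = (4*e^(t)/5 + 1/5)^7
K_X(t) = log M_X(t) = 7*log(4*e^(t)/5 + 1/5)
D^5[K](t) = (-1792*e^(4*t) + 4928*e^(3*t) - 1232*e^(2*t) + 28*e^(t))/(1024*e^(5*t) + 1280*e^(4*t) + 640*e^(3*t) + 160*e^(2*t) + 20*e^(t) + 1)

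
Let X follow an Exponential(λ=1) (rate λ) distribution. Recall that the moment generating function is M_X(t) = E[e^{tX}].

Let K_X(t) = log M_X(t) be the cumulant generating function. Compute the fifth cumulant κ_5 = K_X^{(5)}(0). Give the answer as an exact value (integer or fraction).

M_X(t) = 1/(1 - t)
K_X(t) = log M_X(t) = -log(1 - t)
dK/dt = -1/(t - 1)
d^2K/dt^2 = 1/(t^2 - 2*t + 1)
d^3K/dt^3 = -2/(t^3 - 3*t^2 + 3*t - 1)
d^4K/dt^4 = 6/(t^4 - 4*t^3 + 6*t^2 - 4*t + 1)
d^5K/dt^5 = -24/(t^5 - 5*t^4 + 10*t^3 - 10*t^2 + 5*t - 1)

κ_5 = d^5K/dt^5 |_{t=0} = 24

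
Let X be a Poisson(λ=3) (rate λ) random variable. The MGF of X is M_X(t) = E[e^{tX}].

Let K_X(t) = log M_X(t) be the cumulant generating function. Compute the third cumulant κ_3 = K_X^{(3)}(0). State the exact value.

M_X(t) = e^(3*e^(t) - 3)
K_X(t) = log M_X(t) = 3*e^(t) - 3
dK/dt = 3*e^(t)
d^2K/dt^2 = 3*e^(t)
d^3K/dt^3 = 3*e^(t)

κ_3 = d^3K/dt^3 |_{t=0} = 3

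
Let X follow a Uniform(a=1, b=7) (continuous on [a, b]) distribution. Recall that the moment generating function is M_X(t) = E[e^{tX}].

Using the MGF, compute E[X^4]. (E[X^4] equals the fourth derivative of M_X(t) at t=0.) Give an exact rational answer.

M_X(t) = (e^(7*t) - e^(t))/(6*t)
dM/dt = (7*t*e^(7*t) - t*e^(t) - e^(7*t) + e^(t))/(6*t^2)
d^2M/dt^2 = (49*t^2*e^(7*t) - t^2*e^(t) - 14*t*e^(7*t) + 2*t*e^(t) + 2*e^(7*t) - 2*e^(t))/(6*t^3)
d^3M/dt^3 = (343*t^3*e^(7*t) - t^3*e^(t) - 147*t^2*e^(7*t) + 3*t^2*e^(t) + 42*t*e^(7*t) - 6*t*e^(t) - 6*e^(7*t) + 6*e^(t))/(6*t^4)
d^4M/dt^4 = (2401*t^4*e^(7*t) - t^4*e^(t) - 1372*t^3*e^(7*t) + 4*t^3*e^(t) + 588*t^2*e^(7*t) - 12*t^2*e^(t) - 168*t*e^(7*t) + 24*t*e^(t) + 24*e^(7*t) - 24*e^(t))/(6*t^5)

E[X^4] = d^4M/dt^4 |_{t=0} = 2801/5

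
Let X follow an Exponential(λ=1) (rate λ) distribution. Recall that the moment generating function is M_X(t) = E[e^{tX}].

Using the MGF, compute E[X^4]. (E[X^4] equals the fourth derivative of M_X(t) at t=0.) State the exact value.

M_X(t) = 1/(1 - t)
M^(4)(t) = -24/(t^5 - 5*t^4 + 10*t^3 - 10*t^2 + 5*t - 1)

E[X^4] = M^(4)(0) = 24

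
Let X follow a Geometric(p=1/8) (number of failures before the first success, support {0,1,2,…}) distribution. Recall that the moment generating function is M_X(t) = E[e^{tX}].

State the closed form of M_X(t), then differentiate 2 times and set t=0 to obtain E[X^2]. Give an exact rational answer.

M_X(t) = 1/(8*(1 - 7*e^(t)/8))
dM/dt = 7*e^(t)/(49*e^(2*t) - 112*e^(t) + 64)
d^2M/dt^2 = (-49*e^(2*t) - 56*e^(t))/(343*e^(3*t) - 1176*e^(2*t) + 1344*e^(t) - 512)

E[X^2] = d^2M/dt^2 |_{t=0} = 105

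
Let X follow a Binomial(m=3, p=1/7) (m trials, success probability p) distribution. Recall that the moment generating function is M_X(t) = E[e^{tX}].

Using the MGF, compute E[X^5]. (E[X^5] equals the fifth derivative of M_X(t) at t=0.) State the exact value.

E[X^5] = D^5[M](0) = 927/343

M_X(t) = (e^(t)/7 + 6/7)^3
D^5[M](t) = 243*e^(3*t)/343 + 576*e^(2*t)/343 + 108*e^(t)/343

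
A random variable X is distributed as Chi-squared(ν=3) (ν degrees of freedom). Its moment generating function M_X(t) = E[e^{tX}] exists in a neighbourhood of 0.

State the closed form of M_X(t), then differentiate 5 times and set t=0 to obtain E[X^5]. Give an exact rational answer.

M_X(t) = (1 - 2*t)^(-3/2)
M^(5)(t) = 10395/(64*t^6*√(1 - 2*t) - 192*t^5*√(1 - 2*t) + 240*t^4*√(1 - 2*t) - 160*t^3*√(1 - 2*t) + 60*t^2*√(1 - 2*t) - 12*t*√(1 - 2*t) + √(1 - 2*t))

E[X^5] = M^(5)(0) = 10395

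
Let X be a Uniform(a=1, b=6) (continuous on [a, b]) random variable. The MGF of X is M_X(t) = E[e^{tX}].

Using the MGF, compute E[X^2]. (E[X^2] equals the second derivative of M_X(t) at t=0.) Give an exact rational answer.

M_X(t) = (e^(6*t) - e^(t))/(5*t)
D^2[M](t) = (36*t^2*e^(6*t) - t^2*e^(t) - 12*t*e^(6*t) + 2*t*e^(t) + 2*e^(6*t) - 2*e^(t))/(5*t^3)

E[X^2] = D^2[M](0) = 43/3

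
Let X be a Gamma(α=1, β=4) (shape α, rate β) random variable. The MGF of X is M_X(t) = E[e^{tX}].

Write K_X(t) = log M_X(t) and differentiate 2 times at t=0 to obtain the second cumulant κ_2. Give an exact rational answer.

M_X(t) = 4/(4 - t)
K_X(t) = log M_X(t) = -log(4 - t) + 2*log(2)
K^(2)(t) = 1/(t^2 - 8*t + 16)

κ_2 = K^(2)(0) = 1/16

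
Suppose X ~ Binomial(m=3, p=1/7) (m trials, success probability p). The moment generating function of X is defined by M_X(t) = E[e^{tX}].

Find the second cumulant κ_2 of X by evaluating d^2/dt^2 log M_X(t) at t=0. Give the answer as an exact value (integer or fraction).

κ_2 = K′′(0) = 18/49

M_X(t) = (e^(t)/7 + 6/7)^3
K_X(t) = log M_X(t) = 3*log(e^(t)/7 + 6/7)
K′(t) = 3*e^(t)/(e^(t) + 6)
K′′(t) = 18*e^(t)/(e^(2*t) + 12*e^(t) + 36)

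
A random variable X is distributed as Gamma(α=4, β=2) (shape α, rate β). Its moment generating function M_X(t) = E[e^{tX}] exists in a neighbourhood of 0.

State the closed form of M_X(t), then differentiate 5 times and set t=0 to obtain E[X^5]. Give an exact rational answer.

E[X^5] = d^5M/dt^5 |_{t=0} = 210

M_X(t) = 16/(2 - t)^4
dM/dt = -64/(t^5 - 10*t^4 + 40*t^3 - 80*t^2 + 80*t - 32)
d^2M/dt^2 = 320/(t^6 - 12*t^5 + 60*t^4 - 160*t^3 + 240*t^2 - 192*t + 64)
d^3M/dt^3 = -1920/(t^7 - 14*t^6 + 84*t^5 - 280*t^4 + 560*t^3 - 672*t^2 + 448*t - 128)
d^4M/dt^4 = 13440/(t^8 - 16*t^7 + 112*t^6 - 448*t^5 + 1120*t^4 - 1792*t^3 + 1792*t^2 - 1024*t + 256)
d^5M/dt^5 = -107520/(t^9 - 18*t^8 + 144*t^7 - 672*t^6 + 2016*t^5 - 4032*t^4 + 5376*t^3 - 4608*t^2 + 2304*t - 512)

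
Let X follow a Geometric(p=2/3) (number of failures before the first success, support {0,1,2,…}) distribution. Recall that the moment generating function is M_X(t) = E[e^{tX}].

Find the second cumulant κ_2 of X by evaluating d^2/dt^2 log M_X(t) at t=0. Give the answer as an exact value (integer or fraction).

κ_2 = K′′(0) = 3/4

M_X(t) = 2/(3*(1 - e^(t)/3))
K_X(t) = log M_X(t) = -log(1 - e^(t)/3) - log(3) + log(2)
K′(t) = -e^(t)/(e^(t) - 3)
K′′(t) = 3*e^(t)/(e^(2*t) - 6*e^(t) + 9)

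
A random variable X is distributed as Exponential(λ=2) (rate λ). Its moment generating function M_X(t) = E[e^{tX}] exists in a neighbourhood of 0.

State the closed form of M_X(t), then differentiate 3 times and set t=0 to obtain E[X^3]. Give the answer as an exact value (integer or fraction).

M_X(t) = 2/(2 - t)
D^3[M](t) = 12/(t^4 - 8*t^3 + 24*t^2 - 32*t + 16)

E[X^3] = D^3[M](0) = 3/4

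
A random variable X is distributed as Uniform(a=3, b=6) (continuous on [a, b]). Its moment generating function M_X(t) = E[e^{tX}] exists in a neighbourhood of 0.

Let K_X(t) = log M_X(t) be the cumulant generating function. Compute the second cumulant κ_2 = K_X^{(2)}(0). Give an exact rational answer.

M_X(t) = (e^(6*t) - e^(3*t))/(3*t)
K_X(t) = log M_X(t) = -log(t) + log(e^(6*t) - e^(3*t)) - log(3)
D^2[K](t) = (-9*t^2*e^(3*t) + e^(6*t) - 2*e^(3*t) + 1)/(t^2*e^(6*t) - 2*t^2*e^(3*t) + t^2)

κ_2 = D^2[K](0) = 3/4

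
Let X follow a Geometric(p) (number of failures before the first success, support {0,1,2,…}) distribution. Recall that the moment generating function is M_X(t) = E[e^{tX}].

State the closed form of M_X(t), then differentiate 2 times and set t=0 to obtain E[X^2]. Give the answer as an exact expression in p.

M_X(t) = p/(-(1 - p)*e^(t) + 1)
M′(t) = (-p^2*e^(t) + p*e^(t))/(p^2*e^(2*t) - 2*p*e^(2*t) + 2*p*e^(t) + e^(2*t) - 2*e^(t) + 1)

E[X^2] = M′′(0) = 1 - 3/p + 2/p^2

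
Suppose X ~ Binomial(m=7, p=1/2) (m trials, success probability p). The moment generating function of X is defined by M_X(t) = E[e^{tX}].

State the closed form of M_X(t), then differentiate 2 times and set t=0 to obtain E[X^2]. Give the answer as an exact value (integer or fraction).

M_X(t) = (e^(t)/2 + 1/2)^7
dM/dt = 7*e^(7*t)/128 + 21*e^(6*t)/64 + 105*e^(5*t)/128 + 35*e^(4*t)/32 + 105*e^(3*t)/128 + 21*e^(2*t)/64 + 7*e^(t)/128
d^2M/dt^2 = 49*e^(7*t)/128 + 63*e^(6*t)/32 + 525*e^(5*t)/128 + 35*e^(4*t)/8 + 315*e^(3*t)/128 + 21*e^(2*t)/32 + 7*e^(t)/128

E[X^2] = d^2M/dt^2 |_{t=0} = 14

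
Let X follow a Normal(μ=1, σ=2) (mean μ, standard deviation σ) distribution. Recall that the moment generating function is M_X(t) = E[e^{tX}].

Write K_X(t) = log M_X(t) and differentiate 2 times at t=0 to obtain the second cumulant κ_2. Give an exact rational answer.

M_X(t) = e^(2*t^2 + t)
K_X(t) = log M_X(t) = 2*t^2 + t
K^(2)(t) = 4

κ_2 = K^(2)(0) = 4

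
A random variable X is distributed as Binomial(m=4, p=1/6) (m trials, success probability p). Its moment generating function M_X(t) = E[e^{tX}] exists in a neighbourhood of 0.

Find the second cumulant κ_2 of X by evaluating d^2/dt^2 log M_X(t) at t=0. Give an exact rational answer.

M_X(t) = (e^(t)/6 + 5/6)^4
K_X(t) = log M_X(t) = 4*log(e^(t)/6 + 5/6)
dK/dt = 4*e^(t)/(e^(t) + 5)
d^2K/dt^2 = 20*e^(t)/(e^(2*t) + 10*e^(t) + 25)

κ_2 = d^2K/dt^2 |_{t=0} = 5/9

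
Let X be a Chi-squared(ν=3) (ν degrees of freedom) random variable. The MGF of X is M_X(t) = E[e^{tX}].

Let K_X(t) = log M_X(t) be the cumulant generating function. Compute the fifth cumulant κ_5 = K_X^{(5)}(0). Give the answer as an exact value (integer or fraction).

κ_5 = d^5K/dt^5 |_{t=0} = 1152

M_X(t) = (1 - 2*t)^(-3/2)
K_X(t) = log M_X(t) = -3*log(1 - 2*t)/2
dK/dt = -3/(2*t - 1)
d^2K/dt^2 = 6/(4*t^2 - 4*t + 1)
d^3K/dt^3 = -24/(8*t^3 - 12*t^2 + 6*t - 1)
d^4K/dt^4 = 144/(16*t^4 - 32*t^3 + 24*t^2 - 8*t + 1)
d^5K/dt^5 = -1152/(32*t^5 - 80*t^4 + 80*t^3 - 40*t^2 + 10*t - 1)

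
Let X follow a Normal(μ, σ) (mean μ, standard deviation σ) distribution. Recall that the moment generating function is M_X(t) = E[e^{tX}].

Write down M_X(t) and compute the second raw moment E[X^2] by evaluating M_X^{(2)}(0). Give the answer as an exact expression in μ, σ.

M_X(t) = e^(μ*t + σ^2*t^2/2)
D^2[M](t) = μ^2*e^(μ*t)*e^(σ^2*t^2/2) + 2*μ*σ^2*t*e^(μ*t)*e^(σ^2*t^2/2) + σ^4*t^2*e^(μ*t)*e^(σ^2*t^2/2) + σ^2*e^(μ*t)*e^(σ^2*t^2/2)

E[X^2] = D^2[M](0) = μ^2 + σ^2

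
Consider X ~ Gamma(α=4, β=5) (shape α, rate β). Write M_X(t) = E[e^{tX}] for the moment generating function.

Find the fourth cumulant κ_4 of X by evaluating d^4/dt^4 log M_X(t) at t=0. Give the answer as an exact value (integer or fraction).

M_X(t) = 625/(5 - t)^4
K_X(t) = log M_X(t) = -4*log(5 - t) + 4*log(5)
D^4[K](t) = 24/(t^4 - 20*t^3 + 150*t^2 - 500*t + 625)

κ_4 = D^4[K](0) = 24/625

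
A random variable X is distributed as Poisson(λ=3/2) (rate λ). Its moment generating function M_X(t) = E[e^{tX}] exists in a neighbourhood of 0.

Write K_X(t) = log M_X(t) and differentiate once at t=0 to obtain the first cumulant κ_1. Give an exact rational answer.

M_X(t) = e^(3*e^(t)/2 - 3/2)
K_X(t) = log M_X(t) = 3*e^(t)/2 - 3/2
K^(1)(t) = 3*e^(t)/2

κ_1 = K^(1)(0) = 3/2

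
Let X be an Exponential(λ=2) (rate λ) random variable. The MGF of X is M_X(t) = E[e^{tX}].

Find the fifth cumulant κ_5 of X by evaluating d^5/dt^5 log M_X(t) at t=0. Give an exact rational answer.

M_X(t) = 2/(2 - t)
K_X(t) = log M_X(t) = -log(2 - t) + log(2)
K^(5)(t) = -24/(t^5 - 10*t^4 + 40*t^3 - 80*t^2 + 80*t - 32)

κ_5 = K^(5)(0) = 3/4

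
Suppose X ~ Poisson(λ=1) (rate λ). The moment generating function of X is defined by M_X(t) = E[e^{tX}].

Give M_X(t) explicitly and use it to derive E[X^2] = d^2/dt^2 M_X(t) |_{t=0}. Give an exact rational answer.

E[X^2] = M′′(0) = 2

M_X(t) = e^(e^(t) - 1)
M′(t) = e^(-1)*e^(t)*e^(e^(t))
M′′(t) = (e^(2*t)*e^(e^(t)) + e^(t)*e^(e^(t)))*e^(-1)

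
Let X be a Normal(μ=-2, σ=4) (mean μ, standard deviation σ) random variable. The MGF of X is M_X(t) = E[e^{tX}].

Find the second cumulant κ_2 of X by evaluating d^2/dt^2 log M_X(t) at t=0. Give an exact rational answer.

κ_2 = D^2[K](0) = 16

M_X(t) = e^(8*t^2 - 2*t)
K_X(t) = log M_X(t) = 8*t^2 - 2*t
D^2[K](t) = 16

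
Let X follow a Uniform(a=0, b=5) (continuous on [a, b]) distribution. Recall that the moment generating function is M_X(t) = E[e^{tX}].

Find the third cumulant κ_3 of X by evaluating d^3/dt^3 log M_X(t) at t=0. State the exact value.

κ_3 = K^(3)(0) = 0

M_X(t) = (e^(5*t) - 1)/(5*t)
K_X(t) = log M_X(t) = -log(t) + log(e^(5*t) - 1) - log(5)
K^(3)(t) = (125*t^3*e^(10*t) + 125*t^3*e^(5*t) - 2*e^(15*t) + 6*e^(10*t) - 6*e^(5*t) + 2)/(t^3*e^(15*t) - 3*t^3*e^(10*t) + 3*t^3*e^(5*t) - t^3)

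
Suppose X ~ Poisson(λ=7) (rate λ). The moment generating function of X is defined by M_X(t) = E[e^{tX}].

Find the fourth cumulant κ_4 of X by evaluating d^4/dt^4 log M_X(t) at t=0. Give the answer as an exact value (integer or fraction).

κ_4 = D^4[K](0) = 7

M_X(t) = e^(7*e^(t) - 7)
K_X(t) = log M_X(t) = 7*e^(t) - 7
D^4[K](t) = 7*e^(t)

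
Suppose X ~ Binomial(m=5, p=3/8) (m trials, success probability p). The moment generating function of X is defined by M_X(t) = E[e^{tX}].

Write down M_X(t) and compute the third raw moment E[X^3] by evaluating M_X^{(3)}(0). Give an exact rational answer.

E[X^3] = M^(3)(0) = 1725/128

M_X(t) = (3*e^(t)/8 + 5/8)^5
M^(3)(t) = 30375*e^(5*t)/32768 + 2025*e^(4*t)/512 + 91125*e^(3*t)/16384 + 5625*e^(2*t)/2048 + 9375*e^(t)/32768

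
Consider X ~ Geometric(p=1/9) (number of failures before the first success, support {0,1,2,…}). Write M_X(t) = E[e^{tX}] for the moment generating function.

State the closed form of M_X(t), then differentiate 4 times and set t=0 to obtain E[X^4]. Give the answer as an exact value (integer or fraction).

E[X^4] = D^4[M](0) = 117640

M_X(t) = 1/(9*(1 - 8*e^(t)/9))
D^4[M](t) = (-4096*e^(4*t) - 50688*e^(3*t) - 57024*e^(2*t) - 5832*e^(t))/(32768*e^(5*t) - 184320*e^(4*t) + 414720*e^(3*t) - 466560*e^(2*t) + 262440*e^(t) - 59049)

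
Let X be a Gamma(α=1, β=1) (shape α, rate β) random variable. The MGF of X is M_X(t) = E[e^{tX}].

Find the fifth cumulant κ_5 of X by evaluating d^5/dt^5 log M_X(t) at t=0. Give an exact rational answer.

M_X(t) = 1/(1 - t)
K_X(t) = log M_X(t) = -log(1 - t)
K^(5)(t) = -24/(t^5 - 5*t^4 + 10*t^3 - 10*t^2 + 5*t - 1)

κ_5 = K^(5)(0) = 24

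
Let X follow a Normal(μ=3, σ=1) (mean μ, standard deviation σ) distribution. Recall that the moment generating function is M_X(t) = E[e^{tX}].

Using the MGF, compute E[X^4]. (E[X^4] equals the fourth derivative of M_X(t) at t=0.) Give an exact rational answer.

E[X^4] = M′′′′(0) = 138

M_X(t) = e^(t^2/2 + 3*t)
M′(t) = t*e^(3*t)*e^(t^2/2) + 3*e^(3*t)*e^(t^2/2)
M′′(t) = t^2*e^(3*t)*e^(t^2/2) + 6*t*e^(3*t)*e^(t^2/2) + 10*e^(3*t)*e^(t^2/2)
M′′′(t) = t^3*e^(3*t)*e^(t^2/2) + 9*t^2*e^(3*t)*e^(t^2/2) + 30*t*e^(3*t)*e^(t^2/2) + 36*e^(3*t)*e^(t^2/2)
M′′′′(t) = t^4*e^(3*t)*e^(t^2/2) + 12*t^3*e^(3*t)*e^(t^2/2) + 60*t^2*e^(3*t)*e^(t^2/2) + 144*t*e^(3*t)*e^(t^2/2) + 138*e^(3*t)*e^(t^2/2)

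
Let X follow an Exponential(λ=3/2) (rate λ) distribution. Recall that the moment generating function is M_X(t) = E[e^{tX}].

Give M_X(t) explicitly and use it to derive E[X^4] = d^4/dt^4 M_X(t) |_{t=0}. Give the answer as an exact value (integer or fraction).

M_X(t) = 3/(2*(3/2 - t))
M′(t) = 6/(4*t^2 - 12*t + 9)
M′′(t) = -24/(8*t^3 - 36*t^2 + 54*t - 27)
M′′′(t) = 144/(16*t^4 - 96*t^3 + 216*t^2 - 216*t + 81)
M′′′′(t) = -1152/(32*t^5 - 240*t^4 + 720*t^3 - 1080*t^2 + 810*t - 243)

E[X^4] = M′′′′(0) = 128/27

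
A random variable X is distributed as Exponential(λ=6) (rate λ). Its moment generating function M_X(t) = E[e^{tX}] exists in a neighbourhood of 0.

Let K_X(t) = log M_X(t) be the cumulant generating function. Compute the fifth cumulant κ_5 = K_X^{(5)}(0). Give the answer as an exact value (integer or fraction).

M_X(t) = 6/(6 - t)
K_X(t) = log M_X(t) = -log(6 - t) + log(6)
dK/dt = -1/(t - 6)
d^2K/dt^2 = 1/(t^2 - 12*t + 36)
d^3K/dt^3 = -2/(t^3 - 18*t^2 + 108*t - 216)
d^4K/dt^4 = 6/(t^4 - 24*t^3 + 216*t^2 - 864*t + 1296)
d^5K/dt^5 = -24/(t^5 - 30*t^4 + 360*t^3 - 2160*t^2 + 6480*t - 7776)

κ_5 = d^5K/dt^5 |_{t=0} = 1/324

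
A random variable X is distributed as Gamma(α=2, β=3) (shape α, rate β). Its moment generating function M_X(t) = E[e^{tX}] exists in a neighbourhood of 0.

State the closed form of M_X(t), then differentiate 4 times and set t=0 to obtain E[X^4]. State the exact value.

E[X^4] = M^(4)(0) = 40/27

M_X(t) = 9/(3 - t)^2
M^(4)(t) = 1080/(t^6 - 18*t^5 + 135*t^4 - 540*t^3 + 1215*t^2 - 1458*t + 729)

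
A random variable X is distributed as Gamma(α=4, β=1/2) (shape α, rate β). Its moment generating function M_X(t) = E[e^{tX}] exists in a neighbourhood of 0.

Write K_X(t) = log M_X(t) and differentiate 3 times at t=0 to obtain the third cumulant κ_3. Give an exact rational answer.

κ_3 = d^3K/dt^3 |_{t=0} = 64

M_X(t) = 1/(16*(1/2 - t)^4)
K_X(t) = log M_X(t) = -4*log(1/2 - t) - 4*log(2)
dK/dt = -8/(2*t - 1)
d^2K/dt^2 = 16/(4*t^2 - 4*t + 1)
d^3K/dt^3 = -64/(8*t^3 - 12*t^2 + 6*t - 1)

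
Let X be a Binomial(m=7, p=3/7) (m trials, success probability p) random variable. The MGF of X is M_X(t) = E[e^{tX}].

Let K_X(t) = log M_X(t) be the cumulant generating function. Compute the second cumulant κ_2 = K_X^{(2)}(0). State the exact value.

M_X(t) = (3*e^(t)/7 + 4/7)^7
K_X(t) = log M_X(t) = 7*log(3*e^(t)/7 + 4/7)
dK/dt = 21*e^(t)/(3*e^(t) + 4)
d^2K/dt^2 = 84*e^(t)/(9*e^(2*t) + 24*e^(t) + 16)

κ_2 = d^2K/dt^2 |_{t=0} = 12/7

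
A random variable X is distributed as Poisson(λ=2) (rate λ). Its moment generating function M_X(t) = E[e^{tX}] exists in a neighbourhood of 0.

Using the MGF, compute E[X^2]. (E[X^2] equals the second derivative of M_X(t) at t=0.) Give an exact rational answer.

M_X(t) = e^(2*e^(t) - 2)
dM/dt = 2*e^(-2)*e^(t)*e^(2*e^(t))
d^2M/dt^2 = (4*e^(2*t)*e^(2*e^(t)) + 2*e^(t)*e^(2*e^(t)))*e^(-2)

E[X^2] = d^2M/dt^2 |_{t=0} = 6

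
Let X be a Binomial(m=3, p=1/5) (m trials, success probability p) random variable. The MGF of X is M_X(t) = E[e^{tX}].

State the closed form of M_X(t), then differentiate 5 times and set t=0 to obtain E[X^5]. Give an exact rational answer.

E[X^5] = M^(5)(0) = 27/5

M_X(t) = (e^(t)/5 + 4/5)^3
M^(5)(t) = 243*e^(3*t)/125 + 384*e^(2*t)/125 + 48*e^(t)/125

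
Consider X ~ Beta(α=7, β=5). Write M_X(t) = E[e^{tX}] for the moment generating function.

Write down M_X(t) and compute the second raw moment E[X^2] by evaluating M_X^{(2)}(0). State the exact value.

E[X^2] = D^2[M](0) = 14/39

M_X(t) = ₁F₁(7; 12; t)
D^2[M](t) = 14*₁F₁(9; 14; t)/39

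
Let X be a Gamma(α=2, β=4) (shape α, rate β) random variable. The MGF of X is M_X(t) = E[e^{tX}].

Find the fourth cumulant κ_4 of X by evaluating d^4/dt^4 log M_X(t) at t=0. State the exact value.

M_X(t) = 16/(4 - t)^2
K_X(t) = log M_X(t) = -2*log(4 - t) + 4*log(2)
dK/dt = -2/(t - 4)
d^2K/dt^2 = 2/(t^2 - 8*t + 16)
d^3K/dt^3 = -4/(t^3 - 12*t^2 + 48*t - 64)
d^4K/dt^4 = 12/(t^4 - 16*t^3 + 96*t^2 - 256*t + 256)

κ_4 = d^4K/dt^4 |_{t=0} = 3/64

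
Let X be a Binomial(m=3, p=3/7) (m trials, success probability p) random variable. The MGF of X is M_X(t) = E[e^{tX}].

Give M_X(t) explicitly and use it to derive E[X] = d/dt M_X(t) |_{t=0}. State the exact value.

E[X] = M^(1)(0) = 9/7

M_X(t) = (3*e^(t)/7 + 4/7)^3
M^(1)(t) = 81*e^(3*t)/343 + 216*e^(2*t)/343 + 144*e^(t)/343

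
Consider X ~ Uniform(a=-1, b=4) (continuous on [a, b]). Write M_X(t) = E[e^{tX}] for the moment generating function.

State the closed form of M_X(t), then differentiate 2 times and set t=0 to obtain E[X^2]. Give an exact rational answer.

E[X^2] = D^2[M](0) = 13/3

M_X(t) = (e^(4*t) - e^(-t))/(5*t)
D^2[M](t) = (16*t^2*e^(5*t) - t^2 - 8*t*e^(5*t) - 2*t + 2*e^(5*t) - 2)*e^(-t)/(5*t^3)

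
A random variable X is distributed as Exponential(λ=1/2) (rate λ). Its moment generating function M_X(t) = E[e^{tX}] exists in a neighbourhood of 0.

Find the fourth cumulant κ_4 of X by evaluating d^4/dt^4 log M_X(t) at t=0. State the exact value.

M_X(t) = 1/(2*(1/2 - t))
K_X(t) = log M_X(t) = -log(1/2 - t) - log(2)
dK/dt = -2/(2*t - 1)
d^2K/dt^2 = 4/(4*t^2 - 4*t + 1)
d^3K/dt^3 = -16/(8*t^3 - 12*t^2 + 6*t - 1)
d^4K/dt^4 = 96/(16*t^4 - 32*t^3 + 24*t^2 - 8*t + 1)

κ_4 = d^4K/dt^4 |_{t=0} = 96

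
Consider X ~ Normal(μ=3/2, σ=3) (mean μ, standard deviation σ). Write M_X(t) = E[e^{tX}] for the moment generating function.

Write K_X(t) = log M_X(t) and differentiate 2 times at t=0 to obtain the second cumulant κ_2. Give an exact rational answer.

M_X(t) = e^(9*t^2/2 + 3*t/2)
K_X(t) = log M_X(t) = 9*t^2/2 + 3*t/2
K^(2)(t) = 9

κ_2 = K^(2)(0) = 9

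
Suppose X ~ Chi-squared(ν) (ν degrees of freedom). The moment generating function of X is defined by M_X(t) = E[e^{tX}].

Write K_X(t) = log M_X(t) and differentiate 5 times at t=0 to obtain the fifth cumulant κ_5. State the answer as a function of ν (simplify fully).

M_X(t) = (1 - 2*t)^(-ν/2)
K_X(t) = log M_X(t) = -ν*log(1 - 2*t)/2
dK/dt = -ν/(2*t - 1)
d^2K/dt^2 = 2*ν/(4*t^2 - 4*t + 1)
d^3K/dt^3 = -8*ν/(8*t^3 - 12*t^2 + 6*t - 1)
d^4K/dt^4 = 48*ν/(16*t^4 - 32*t^3 + 24*t^2 - 8*t + 1)
d^5K/dt^5 = -384*ν/(32*t^5 - 80*t^4 + 80*t^3 - 40*t^2 + 10*t - 1)

κ_5 = d^5K/dt^5 |_{t=0} = 384*ν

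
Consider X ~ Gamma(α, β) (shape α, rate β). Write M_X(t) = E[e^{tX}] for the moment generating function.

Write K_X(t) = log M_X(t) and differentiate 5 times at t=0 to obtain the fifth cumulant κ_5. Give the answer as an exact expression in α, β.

κ_5 = d^5K/dt^5 |_{t=0} = 24*α/β^5

M_X(t) = (β/(β - t))^α
K_X(t) = log M_X(t) = α*(log(β) - log(β - t))
dK/dt = -α/(-β + t)
d^2K/dt^2 = α/(β^2 - 2*β*t + t^2)
d^3K/dt^3 = -2*α/(-β^3 + 3*β^2*t - 3*β*t^2 + t^3)
d^4K/dt^4 = 6*α/(β^4 - 4*β^3*t + 6*β^2*t^2 - 4*β*t^3 + t^4)
d^5K/dt^5 = -24*α/(-β^5 + 5*β^4*t - 10*β^3*t^2 + 10*β^2*t^3 - 5*β*t^4 + t^5)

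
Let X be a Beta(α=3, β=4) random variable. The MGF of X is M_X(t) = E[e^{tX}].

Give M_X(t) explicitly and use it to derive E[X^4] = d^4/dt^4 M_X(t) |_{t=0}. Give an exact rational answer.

M_X(t) = ₁F₁(3; 7; t)
dM/dt = 3*₁F₁(4; 8; t)/7
d^2M/dt^2 = 3*₁F₁(5; 9; t)/14
d^3M/dt^3 = 5*₁F₁(6; 10; t)/42
d^4M/dt^4 = ₁F₁(7; 11; t)/14

E[X^4] = d^4M/dt^4 |_{t=0} = 1/14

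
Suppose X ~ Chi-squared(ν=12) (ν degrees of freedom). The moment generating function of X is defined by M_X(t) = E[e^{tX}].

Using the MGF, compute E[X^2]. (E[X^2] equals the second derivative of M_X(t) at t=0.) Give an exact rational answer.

M_X(t) = (1 - 2*t)^(-6)
dM/dt = -12/(128*t^7 - 448*t^6 + 672*t^5 - 560*t^4 + 280*t^3 - 84*t^2 + 14*t - 1)
d^2M/dt^2 = 168/(256*t^8 - 1024*t^7 + 1792*t^6 - 1792*t^5 + 1120*t^4 - 448*t^3 + 112*t^2 - 16*t + 1)

E[X^2] = d^2M/dt^2 |_{t=0} = 168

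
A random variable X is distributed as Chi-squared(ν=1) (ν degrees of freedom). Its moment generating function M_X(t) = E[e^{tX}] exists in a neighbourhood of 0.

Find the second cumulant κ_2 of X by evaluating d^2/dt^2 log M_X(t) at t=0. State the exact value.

κ_2 = d^2K/dt^2 |_{t=0} = 2

M_X(t) = 1/√(1 - 2*t)
K_X(t) = log M_X(t) = -log(1 - 2*t)/2
dK/dt = -1/(2*t - 1)
d^2K/dt^2 = 2/(4*t^2 - 4*t + 1)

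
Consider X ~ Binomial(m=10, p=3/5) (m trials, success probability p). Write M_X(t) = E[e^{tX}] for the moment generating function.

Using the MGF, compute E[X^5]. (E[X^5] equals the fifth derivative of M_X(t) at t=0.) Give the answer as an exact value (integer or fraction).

M_X(t) = (3*e^(t)/5 + 2/5)^10

E[X^5] = M′′′′′(0) = 8289564/625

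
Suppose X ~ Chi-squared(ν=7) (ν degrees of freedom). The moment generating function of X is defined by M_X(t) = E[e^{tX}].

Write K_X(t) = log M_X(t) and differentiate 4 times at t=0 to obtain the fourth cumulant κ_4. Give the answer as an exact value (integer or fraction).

κ_4 = K^(4)(0) = 336

M_X(t) = (1 - 2*t)^(-7/2)
K_X(t) = log M_X(t) = -7*log(1 - 2*t)/2
K^(4)(t) = 336/(16*t^4 - 32*t^3 + 24*t^2 - 8*t + 1)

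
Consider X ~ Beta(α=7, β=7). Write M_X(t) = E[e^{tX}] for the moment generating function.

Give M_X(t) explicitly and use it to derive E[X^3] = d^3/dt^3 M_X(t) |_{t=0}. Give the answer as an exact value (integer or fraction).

E[X^3] = d^3M/dt^3 |_{t=0} = 3/20

M_X(t) = ₁F₁(7; 14; t)
dM/dt = ₁F₁(8; 15; t)/2
d^2M/dt^2 = 4*₁F₁(9; 16; t)/15
d^3M/dt^3 = 3*₁F₁(10; 17; t)/20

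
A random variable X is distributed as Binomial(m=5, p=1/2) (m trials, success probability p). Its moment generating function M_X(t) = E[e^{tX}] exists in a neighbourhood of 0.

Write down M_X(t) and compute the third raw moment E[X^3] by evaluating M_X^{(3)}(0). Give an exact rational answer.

E[X^3] = D^3[M](0) = 25

M_X(t) = (e^(t)/2 + 1/2)^5
D^3[M](t) = 125*e^(5*t)/32 + 10*e^(4*t) + 135*e^(3*t)/16 + 5*e^(2*t)/2 + 5*e^(t)/32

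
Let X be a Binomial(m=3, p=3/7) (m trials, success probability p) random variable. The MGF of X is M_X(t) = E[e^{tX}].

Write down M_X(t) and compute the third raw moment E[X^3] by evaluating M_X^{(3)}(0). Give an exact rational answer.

M_X(t) = (3*e^(t)/7 + 4/7)^3
M^(3)(t) = 729*e^(3*t)/343 + 864*e^(2*t)/343 + 144*e^(t)/343

E[X^3] = M^(3)(0) = 1737/343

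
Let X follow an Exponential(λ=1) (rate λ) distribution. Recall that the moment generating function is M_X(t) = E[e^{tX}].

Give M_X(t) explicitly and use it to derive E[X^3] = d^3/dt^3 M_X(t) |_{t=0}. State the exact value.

E[X^3] = D^3[M](0) = 6

M_X(t) = 1/(1 - t)
D^3[M](t) = 6/(t^4 - 4*t^3 + 6*t^2 - 4*t + 1)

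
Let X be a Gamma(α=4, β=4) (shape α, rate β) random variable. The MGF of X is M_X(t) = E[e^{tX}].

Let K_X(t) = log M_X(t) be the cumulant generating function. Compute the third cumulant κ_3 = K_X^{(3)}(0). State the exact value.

κ_3 = d^3K/dt^3 |_{t=0} = 1/8

M_X(t) = 256/(4 - t)^4
K_X(t) = log M_X(t) = -4*log(4 - t) + 8*log(2)
dK/dt = -4/(t - 4)
d^2K/dt^2 = 4/(t^2 - 8*t + 16)
d^3K/dt^3 = -8/(t^3 - 12*t^2 + 48*t - 64)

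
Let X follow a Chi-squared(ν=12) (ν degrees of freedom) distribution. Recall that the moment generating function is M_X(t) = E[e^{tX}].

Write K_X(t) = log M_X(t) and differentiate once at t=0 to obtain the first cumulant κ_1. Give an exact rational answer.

M_X(t) = (1 - 2*t)^(-6)
K_X(t) = log M_X(t) = -6*log(1 - 2*t)
K′(t) = -12/(2*t - 1)

κ_1 = K′(0) = 12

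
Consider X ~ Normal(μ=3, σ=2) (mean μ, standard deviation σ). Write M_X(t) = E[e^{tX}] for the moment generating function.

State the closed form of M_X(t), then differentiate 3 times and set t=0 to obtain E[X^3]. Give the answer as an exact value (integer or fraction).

E[X^3] = d^3M/dt^3 |_{t=0} = 63

M_X(t) = e^(2*t^2 + 3*t)
dM/dt = 4*t*e^(3*t)*e^(2*t^2) + 3*e^(3*t)*e^(2*t^2)
d^2M/dt^2 = 16*t^2*e^(3*t)*e^(2*t^2) + 24*t*e^(3*t)*e^(2*t^2) + 13*e^(3*t)*e^(2*t^2)
d^3M/dt^3 = 64*t^3*e^(3*t)*e^(2*t^2) + 144*t^2*e^(3*t)*e^(2*t^2) + 156*t*e^(3*t)*e^(2*t^2) + 63*e^(3*t)*e^(2*t^2)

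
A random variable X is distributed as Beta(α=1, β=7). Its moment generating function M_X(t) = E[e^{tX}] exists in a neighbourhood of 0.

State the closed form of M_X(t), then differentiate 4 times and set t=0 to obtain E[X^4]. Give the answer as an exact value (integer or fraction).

E[X^4] = D^4[M](0) = 1/330

M_X(t) = ₁F₁(1; 8; t)
D^4[M](t) = ₁F₁(5; 12; t)/330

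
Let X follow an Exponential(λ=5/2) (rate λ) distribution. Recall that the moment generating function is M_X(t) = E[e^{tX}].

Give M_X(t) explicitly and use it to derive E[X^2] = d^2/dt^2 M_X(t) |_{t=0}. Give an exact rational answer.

M_X(t) = 5/(2*(5/2 - t))
M^(2)(t) = -40/(8*t^3 - 60*t^2 + 150*t - 125)

E[X^2] = M^(2)(0) = 8/25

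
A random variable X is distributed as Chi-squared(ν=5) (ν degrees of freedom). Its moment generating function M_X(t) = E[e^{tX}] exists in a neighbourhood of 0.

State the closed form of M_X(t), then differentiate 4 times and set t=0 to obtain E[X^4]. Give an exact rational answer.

M_X(t) = (1 - 2*t)^(-5/2)
dM/dt = -5/(8*t^3*√(1 - 2*t) - 12*t^2*√(1 - 2*t) + 6*t*√(1 - 2*t) - √(1 - 2*t))
d^2M/dt^2 = 35/(16*t^4*√(1 - 2*t) - 32*t^3*√(1 - 2*t) + 24*t^2*√(1 - 2*t) - 8*t*√(1 - 2*t) + √(1 - 2*t))
d^3M/dt^3 = -315/(32*t^5*√(1 - 2*t) - 80*t^4*√(1 - 2*t) + 80*t^3*√(1 - 2*t) - 40*t^2*√(1 - 2*t) + 10*t*√(1 - 2*t) - √(1 - 2*t))
d^4M/dt^4 = 3465/(64*t^6*√(1 - 2*t) - 192*t^5*√(1 - 2*t) + 240*t^4*√(1 - 2*t) - 160*t^3*√(1 - 2*t) + 60*t^2*√(1 - 2*t) - 12*t*√(1 - 2*t) + √(1 - 2*t))

E[X^4] = d^4M/dt^4 |_{t=0} = 3465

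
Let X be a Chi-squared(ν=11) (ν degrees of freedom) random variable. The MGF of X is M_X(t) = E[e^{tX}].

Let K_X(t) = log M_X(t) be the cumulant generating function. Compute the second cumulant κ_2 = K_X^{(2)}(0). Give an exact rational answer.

M_X(t) = (1 - 2*t)^(-11/2)
K_X(t) = log M_X(t) = -11*log(1 - 2*t)/2
K′(t) = -11/(2*t - 1)
K′′(t) = 22/(4*t^2 - 4*t + 1)

κ_2 = K′′(0) = 22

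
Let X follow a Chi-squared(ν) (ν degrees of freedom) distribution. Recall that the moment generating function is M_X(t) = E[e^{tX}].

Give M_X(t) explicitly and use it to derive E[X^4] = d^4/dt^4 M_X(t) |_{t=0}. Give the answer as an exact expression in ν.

M_X(t) = (1 - 2*t)^(-ν/2)
D^4[M](t) = (ν^4 + 12*ν^3 + 44*ν^2 + 48*ν)/(16*t^4*(1 - 2*t)^(ν/2) - 32*t^3*(1 - 2*t)^(ν/2) + 24*t^2*(1 - 2*t)^(ν/2) - 8*t*(1 - 2*t)^(ν/2) + (1 - 2*t)^(ν/2))

E[X^4] = D^4[M](0) = ν*(ν^3 + 12*ν^2 + 44*ν + 48)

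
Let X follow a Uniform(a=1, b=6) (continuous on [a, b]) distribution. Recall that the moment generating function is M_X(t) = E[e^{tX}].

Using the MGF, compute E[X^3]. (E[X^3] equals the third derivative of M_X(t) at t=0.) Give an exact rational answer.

M_X(t) = (e^(6*t) - e^(t))/(5*t)
D^3[M](t) = (216*t^3*e^(6*t) - t^3*e^(t) - 108*t^2*e^(6*t) + 3*t^2*e^(t) + 36*t*e^(6*t) - 6*t*e^(t) - 6*e^(6*t) + 6*e^(t))/(5*t^4)

E[X^3] = D^3[M](0) = 259/4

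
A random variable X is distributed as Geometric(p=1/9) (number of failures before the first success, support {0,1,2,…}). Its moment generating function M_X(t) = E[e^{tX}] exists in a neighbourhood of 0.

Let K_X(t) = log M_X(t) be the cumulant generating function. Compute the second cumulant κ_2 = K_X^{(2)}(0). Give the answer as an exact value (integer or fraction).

M_X(t) = 1/(9*(1 - 8*e^(t)/9))
K_X(t) = log M_X(t) = -log(1 - 8*e^(t)/9) - 2*log(3)
D^2[K](t) = 72*e^(t)/(64*e^(2*t) - 144*e^(t) + 81)

κ_2 = D^2[K](0) = 72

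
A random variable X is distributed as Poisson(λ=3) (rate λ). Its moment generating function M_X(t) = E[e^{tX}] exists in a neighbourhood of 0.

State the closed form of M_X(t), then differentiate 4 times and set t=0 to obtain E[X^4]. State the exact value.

E[X^4] = M^(4)(0) = 309

M_X(t) = e^(3*e^(t) - 3)
M^(4)(t) = (81*e^(4*t)*e^(3*e^(t)) + 162*e^(3*t)*e^(3*e^(t)) + 63*e^(2*t)*e^(3*e^(t)) + 3*e^(t)*e^(3*e^(t)))*e^(-3)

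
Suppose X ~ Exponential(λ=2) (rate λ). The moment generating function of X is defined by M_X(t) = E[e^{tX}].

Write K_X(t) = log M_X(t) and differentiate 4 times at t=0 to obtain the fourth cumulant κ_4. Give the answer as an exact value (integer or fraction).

M_X(t) = 2/(2 - t)
K_X(t) = log M_X(t) = -log(2 - t) + log(2)
dK/dt = -1/(t - 2)
d^2K/dt^2 = 1/(t^2 - 4*t + 4)
d^3K/dt^3 = -2/(t^3 - 6*t^2 + 12*t - 8)
d^4K/dt^4 = 6/(t^4 - 8*t^3 + 24*t^2 - 32*t + 16)

κ_4 = d^4K/dt^4 |_{t=0} = 3/8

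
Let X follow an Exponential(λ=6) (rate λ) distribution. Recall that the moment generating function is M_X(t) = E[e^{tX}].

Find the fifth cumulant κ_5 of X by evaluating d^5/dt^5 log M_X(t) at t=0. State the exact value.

M_X(t) = 6/(6 - t)
K_X(t) = log M_X(t) = -log(6 - t) + log(6)
K^(5)(t) = -24/(t^5 - 30*t^4 + 360*t^3 - 2160*t^2 + 6480*t - 7776)

κ_5 = K^(5)(0) = 1/324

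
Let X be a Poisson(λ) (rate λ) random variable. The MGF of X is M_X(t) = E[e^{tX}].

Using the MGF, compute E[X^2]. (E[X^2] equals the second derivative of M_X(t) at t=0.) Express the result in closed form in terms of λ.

M_X(t) = e^(λ*(e^(t) - 1))
M′(t) = λ*e^(-λ)*e^(t)*e^(λ*e^(t))
M′′(t) = (λ^2*e^(2*t)*e^(λ*e^(t)) + λ*e^(t)*e^(λ*e^(t)))*e^(-λ)

E[X^2] = M′′(0) = λ*(λ + 1)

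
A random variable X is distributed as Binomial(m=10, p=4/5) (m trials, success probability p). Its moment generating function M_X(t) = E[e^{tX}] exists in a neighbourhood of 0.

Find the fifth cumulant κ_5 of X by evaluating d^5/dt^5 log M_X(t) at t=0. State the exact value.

M_X(t) = (4*e^(t)/5 + 1/5)^10
K_X(t) = log M_X(t) = 10*log(4*e^(t)/5 + 1/5)
K′(t) = 40*e^(t)/(4*e^(t) + 1)
K′′(t) = 40*e^(t)/(16*e^(2*t) + 8*e^(t) + 1)
K′′′(t) = (-160*e^(2*t) + 40*e^(t))/(64*e^(3*t) + 48*e^(2*t) + 12*e^(t) + 1)
K′′′′(t) = (640*e^(3*t) - 640*e^(2*t) + 40*e^(t))/(256*e^(4*t) + 256*e^(3*t) + 96*e^(2*t) + 16*e^(t) + 1)
K′′′′′(t) = (-2560*e^(4*t) + 7040*e^(3*t) - 1760*e^(2*t) + 40*e^(t))/(1024*e^(5*t) + 1280*e^(4*t) + 640*e^(3*t) + 160*e^(2*t) + 20*e^(t) + 1)

κ_5 = K′′′′′(0) = 552/625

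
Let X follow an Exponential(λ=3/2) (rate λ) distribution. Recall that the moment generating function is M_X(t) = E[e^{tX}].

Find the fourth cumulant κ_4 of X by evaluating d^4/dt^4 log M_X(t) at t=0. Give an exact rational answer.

κ_4 = D^4[K](0) = 32/27

M_X(t) = 3/(2*(3/2 - t))
K_X(t) = log M_X(t) = -log(3/2 - t) - log(2) + log(3)
D^4[K](t) = 96/(16*t^4 - 96*t^3 + 216*t^2 - 216*t + 81)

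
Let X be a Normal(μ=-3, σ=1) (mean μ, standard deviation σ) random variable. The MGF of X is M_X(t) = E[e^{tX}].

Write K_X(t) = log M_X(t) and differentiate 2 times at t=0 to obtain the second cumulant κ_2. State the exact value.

κ_2 = D^2[K](0) = 1

M_X(t) = e^(t^2/2 - 3*t)
K_X(t) = log M_X(t) = t^2/2 - 3*t
D^2[K](t) = 1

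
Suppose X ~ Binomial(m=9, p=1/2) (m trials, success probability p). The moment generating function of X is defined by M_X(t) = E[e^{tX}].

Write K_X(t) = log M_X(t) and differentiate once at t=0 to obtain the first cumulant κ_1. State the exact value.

M_X(t) = (e^(t)/2 + 1/2)^9
K_X(t) = log M_X(t) = 9*log(e^(t)/2 + 1/2)
K′(t) = 9*e^(t)/(e^(t) + 1)

κ_1 = K′(0) = 9/2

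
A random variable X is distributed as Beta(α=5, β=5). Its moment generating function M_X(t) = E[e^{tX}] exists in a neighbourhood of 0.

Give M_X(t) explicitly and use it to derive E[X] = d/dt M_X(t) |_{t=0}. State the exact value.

E[X] = M′(0) = 1/2

M_X(t) = ₁F₁(5; 10; t)
M′(t) = ₁F₁(6; 11; t)/2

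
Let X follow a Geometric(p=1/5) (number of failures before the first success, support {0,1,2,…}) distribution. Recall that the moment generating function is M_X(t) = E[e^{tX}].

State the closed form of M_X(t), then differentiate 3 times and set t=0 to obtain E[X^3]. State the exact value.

M_X(t) = 1/(5*(1 - 4*e^(t)/5))
M^(3)(t) = (64*e^(3*t) + 320*e^(2*t) + 100*e^(t))/(256*e^(4*t) - 1280*e^(3*t) + 2400*e^(2*t) - 2000*e^(t) + 625)

E[X^3] = M^(3)(0) = 484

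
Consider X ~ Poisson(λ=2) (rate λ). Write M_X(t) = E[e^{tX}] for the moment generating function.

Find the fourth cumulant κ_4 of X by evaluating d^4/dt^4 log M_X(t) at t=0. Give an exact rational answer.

κ_4 = D^4[K](0) = 2

M_X(t) = e^(2*e^(t) - 2)
K_X(t) = log M_X(t) = 2*e^(t) - 2
D^4[K](t) = 2*e^(t)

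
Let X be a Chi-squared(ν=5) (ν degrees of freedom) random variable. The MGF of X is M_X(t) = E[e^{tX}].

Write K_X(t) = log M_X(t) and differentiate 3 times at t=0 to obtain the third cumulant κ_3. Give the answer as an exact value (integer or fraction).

M_X(t) = (1 - 2*t)^(-5/2)
K_X(t) = log M_X(t) = -5*log(1 - 2*t)/2
dK/dt = -5/(2*t - 1)
d^2K/dt^2 = 10/(4*t^2 - 4*t + 1)
d^3K/dt^3 = -40/(8*t^3 - 12*t^2 + 6*t - 1)

κ_3 = d^3K/dt^3 |_{t=0} = 40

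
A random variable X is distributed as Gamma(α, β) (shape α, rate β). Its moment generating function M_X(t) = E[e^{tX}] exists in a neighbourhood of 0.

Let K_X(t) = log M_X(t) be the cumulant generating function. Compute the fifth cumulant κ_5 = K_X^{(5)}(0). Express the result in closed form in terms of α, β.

M_X(t) = (β/(β - t))^α
K_X(t) = log M_X(t) = α*(log(β) - log(β - t))
K^(5)(t) = -24*α/(-β^5 + 5*β^4*t - 10*β^3*t^2 + 10*β^2*t^3 - 5*β*t^4 + t^5)

κ_5 = K^(5)(0) = 24*α/β^5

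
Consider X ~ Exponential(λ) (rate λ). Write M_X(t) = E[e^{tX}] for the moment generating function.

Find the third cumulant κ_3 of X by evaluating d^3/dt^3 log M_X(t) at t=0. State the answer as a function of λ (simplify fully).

κ_3 = K′′′(0) = 2/λ^3

M_X(t) = λ/(λ - t)
K_X(t) = log M_X(t) = log(λ) - log(λ - t)
K′(t) = -1/(-λ + t)
K′′(t) = 1/(λ^2 - 2*λ*t + t^2)
K′′′(t) = -2/(-λ^3 + 3*λ^2*t - 3*λ*t^2 + t^3)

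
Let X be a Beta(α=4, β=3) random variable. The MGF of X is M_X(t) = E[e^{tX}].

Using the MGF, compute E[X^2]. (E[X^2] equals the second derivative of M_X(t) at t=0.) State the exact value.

E[X^2] = D^2[M](0) = 5/14

M_X(t) = ₁F₁(4; 7; t)
D^2[M](t) = 5*₁F₁(6; 9; t)/14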